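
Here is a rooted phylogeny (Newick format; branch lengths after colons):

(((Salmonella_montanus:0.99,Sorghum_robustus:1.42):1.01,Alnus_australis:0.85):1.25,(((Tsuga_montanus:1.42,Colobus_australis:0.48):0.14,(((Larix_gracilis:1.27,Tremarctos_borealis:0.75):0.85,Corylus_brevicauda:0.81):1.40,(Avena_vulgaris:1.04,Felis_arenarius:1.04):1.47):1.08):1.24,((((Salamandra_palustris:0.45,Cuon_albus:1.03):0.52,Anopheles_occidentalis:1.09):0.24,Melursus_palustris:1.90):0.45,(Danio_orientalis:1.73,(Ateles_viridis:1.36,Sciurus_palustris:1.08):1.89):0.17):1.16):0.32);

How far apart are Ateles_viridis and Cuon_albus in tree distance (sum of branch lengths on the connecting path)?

5.66

The path runs Ateles_viridis → … → MRCA → … → Cuon_albus; the MRCA is the node subtending ((((Salamandra_palustris,Cuon_albus),Anopheles_occidentalis),Melursus_palustris),(Danio_orientalis,(Ateles_viridis,Sciurus_palustris))).
Branch lengths along that path: 1.36 + 1.89 + 0.17 + 0.45 + 0.24 + 0.52 + 1.03 = 5.66.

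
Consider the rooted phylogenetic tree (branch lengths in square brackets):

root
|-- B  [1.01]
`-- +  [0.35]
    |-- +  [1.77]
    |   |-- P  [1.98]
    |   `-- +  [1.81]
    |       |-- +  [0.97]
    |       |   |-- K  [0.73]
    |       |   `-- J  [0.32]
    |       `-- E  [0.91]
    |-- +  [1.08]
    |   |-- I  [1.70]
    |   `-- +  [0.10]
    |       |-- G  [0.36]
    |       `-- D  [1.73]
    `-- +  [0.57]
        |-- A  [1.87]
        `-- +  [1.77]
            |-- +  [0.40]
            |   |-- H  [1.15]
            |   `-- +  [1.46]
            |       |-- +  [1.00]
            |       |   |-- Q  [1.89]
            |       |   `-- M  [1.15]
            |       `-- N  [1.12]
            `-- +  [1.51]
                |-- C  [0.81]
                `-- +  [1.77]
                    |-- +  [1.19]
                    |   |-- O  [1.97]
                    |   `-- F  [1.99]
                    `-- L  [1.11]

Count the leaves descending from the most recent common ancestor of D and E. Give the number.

16

The MRCA of D and E is the node subtending ((P,((K,J),E)),(I,(G,D)),(A,((H,((Q,M),N)),(C,((O,F),L))))).
That clade contains 16 terminal taxa: A, C, D, E, F, G, H, I, J, K, L, M, N, O, P, Q.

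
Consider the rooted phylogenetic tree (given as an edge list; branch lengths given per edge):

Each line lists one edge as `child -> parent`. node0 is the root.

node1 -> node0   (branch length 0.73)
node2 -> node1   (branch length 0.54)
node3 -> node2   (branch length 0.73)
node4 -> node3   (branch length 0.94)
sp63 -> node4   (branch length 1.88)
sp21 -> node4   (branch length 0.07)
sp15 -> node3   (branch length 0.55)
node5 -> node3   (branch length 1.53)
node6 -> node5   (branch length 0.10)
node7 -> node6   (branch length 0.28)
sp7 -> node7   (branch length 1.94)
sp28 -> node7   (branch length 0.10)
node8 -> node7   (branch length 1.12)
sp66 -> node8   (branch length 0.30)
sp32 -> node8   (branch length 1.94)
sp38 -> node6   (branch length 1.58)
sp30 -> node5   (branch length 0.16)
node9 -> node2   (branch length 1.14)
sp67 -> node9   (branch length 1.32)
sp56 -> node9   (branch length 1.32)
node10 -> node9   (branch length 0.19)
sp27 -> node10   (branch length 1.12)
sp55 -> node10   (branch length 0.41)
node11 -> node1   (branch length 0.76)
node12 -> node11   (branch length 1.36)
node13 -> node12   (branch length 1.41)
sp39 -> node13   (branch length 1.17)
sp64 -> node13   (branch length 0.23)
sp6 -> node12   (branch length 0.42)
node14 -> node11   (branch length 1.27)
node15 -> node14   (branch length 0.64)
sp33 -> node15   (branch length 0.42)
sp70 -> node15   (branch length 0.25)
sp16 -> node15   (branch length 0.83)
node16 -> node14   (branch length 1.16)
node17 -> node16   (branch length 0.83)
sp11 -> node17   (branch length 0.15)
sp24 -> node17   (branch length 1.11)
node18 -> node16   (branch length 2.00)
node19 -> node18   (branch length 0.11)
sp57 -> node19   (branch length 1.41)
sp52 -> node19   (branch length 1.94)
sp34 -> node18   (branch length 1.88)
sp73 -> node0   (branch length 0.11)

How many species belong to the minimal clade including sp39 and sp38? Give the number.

24

The MRCA of sp39 and sp38 is the node subtending ((((sp63,sp21),sp15,(((sp7,sp28,(sp66,sp32)),sp38),sp30)),(sp67,sp56,(sp27,sp55))),(((sp39,sp64),sp6),((sp33,sp70,sp16),((sp11,sp24),((sp57,sp52),sp34))))).
That clade contains 24 terminal taxa: sp11, sp15, sp16, sp21, sp24, sp27, sp28, sp30, sp32, sp33, sp34, sp38, sp39, sp52, sp55, sp56, sp57, sp6, sp63, sp64, sp66, sp67, sp7, sp70.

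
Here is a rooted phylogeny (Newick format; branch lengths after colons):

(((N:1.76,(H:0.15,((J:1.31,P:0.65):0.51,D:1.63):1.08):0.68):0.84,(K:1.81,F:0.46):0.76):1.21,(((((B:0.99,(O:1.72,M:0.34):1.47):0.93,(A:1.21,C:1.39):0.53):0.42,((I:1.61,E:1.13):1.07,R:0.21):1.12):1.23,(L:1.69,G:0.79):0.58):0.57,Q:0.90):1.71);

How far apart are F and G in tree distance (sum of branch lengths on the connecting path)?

6.08

The path runs F → … → MRCA → … → G; the MRCA is the root of the tree.
Branch lengths along that path: 0.46 + 0.76 + 1.21 + 1.71 + 0.57 + 0.58 + 0.79 = 6.08.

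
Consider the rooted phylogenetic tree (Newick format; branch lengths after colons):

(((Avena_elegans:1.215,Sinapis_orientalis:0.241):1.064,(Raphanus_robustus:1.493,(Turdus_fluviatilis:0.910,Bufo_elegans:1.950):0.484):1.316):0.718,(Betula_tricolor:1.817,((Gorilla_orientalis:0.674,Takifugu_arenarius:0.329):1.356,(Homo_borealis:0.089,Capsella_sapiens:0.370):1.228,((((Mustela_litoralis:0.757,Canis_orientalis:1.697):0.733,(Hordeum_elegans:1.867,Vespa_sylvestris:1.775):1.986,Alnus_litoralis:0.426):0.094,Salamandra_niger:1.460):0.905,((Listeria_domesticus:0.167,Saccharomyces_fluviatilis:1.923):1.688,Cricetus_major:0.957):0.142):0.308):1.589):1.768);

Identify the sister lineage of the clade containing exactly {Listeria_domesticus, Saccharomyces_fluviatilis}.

Cricetus_major

The clade containing exactly {Listeria_domesticus, Saccharomyces_fluviatilis} attaches to the tree at the node subtending ((Listeria_domesticus,Saccharomyces_fluviatilis),Cricetus_major).
The other lineage descending from that same node — the sister group — is the single tip Cricetus_major.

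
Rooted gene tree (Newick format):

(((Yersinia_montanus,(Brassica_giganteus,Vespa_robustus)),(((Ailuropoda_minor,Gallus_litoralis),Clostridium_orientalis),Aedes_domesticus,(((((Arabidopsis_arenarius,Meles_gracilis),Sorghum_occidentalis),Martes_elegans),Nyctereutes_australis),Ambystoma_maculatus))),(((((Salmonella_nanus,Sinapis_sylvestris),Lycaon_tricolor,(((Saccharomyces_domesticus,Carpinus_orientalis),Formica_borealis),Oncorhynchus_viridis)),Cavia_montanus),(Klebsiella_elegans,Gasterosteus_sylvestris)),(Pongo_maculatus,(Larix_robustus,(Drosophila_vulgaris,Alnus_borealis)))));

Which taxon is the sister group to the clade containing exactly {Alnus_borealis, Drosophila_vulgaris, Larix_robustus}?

Pongo_maculatus

The clade containing exactly {Alnus_borealis, Drosophila_vulgaris, Larix_robustus} attaches to the tree at the node subtending (Pongo_maculatus,(Larix_robustus,(Drosophila_vulgaris,Alnus_borealis))).
The other lineage descending from that same node — the sister group — is the single tip Pongo_maculatus.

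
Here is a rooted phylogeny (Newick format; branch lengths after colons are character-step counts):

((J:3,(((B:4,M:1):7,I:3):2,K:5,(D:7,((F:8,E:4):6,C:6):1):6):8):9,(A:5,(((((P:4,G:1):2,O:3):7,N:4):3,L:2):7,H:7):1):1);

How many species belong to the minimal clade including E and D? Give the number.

4

The MRCA of E and D is the node subtending (D,((F,E),C)).
That clade contains 4 terminal taxa: C, D, E, F.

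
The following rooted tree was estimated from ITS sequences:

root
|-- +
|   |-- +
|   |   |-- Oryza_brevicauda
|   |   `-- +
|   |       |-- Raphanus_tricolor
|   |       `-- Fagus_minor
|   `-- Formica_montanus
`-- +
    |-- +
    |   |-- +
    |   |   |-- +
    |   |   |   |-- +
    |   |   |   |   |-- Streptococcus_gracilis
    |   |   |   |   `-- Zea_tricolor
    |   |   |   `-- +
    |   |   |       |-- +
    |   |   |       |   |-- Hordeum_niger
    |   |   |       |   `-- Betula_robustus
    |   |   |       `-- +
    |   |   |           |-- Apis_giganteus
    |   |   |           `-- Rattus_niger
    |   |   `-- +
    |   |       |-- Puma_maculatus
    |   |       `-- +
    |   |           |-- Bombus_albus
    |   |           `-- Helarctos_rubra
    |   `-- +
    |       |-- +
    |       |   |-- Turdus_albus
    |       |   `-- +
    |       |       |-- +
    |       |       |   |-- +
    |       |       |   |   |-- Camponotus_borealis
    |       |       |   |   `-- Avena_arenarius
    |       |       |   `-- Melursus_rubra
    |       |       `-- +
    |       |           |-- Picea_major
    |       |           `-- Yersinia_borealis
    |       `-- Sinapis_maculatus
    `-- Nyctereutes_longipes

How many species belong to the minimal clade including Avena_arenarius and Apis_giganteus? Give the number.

16

The MRCA of Avena_arenarius and Apis_giganteus is the node subtending ((((Streptococcus_gracilis,Zea_tricolor),((Hordeum_niger,Betula_robustus),(Apis_giganteus,Rattus_niger))),(Puma_maculatus,(Bombus_albus,Helarctos_rubra))),((Turdus_albus,(((Camponotus_borealis,Avena_arenarius),Melursus_rubra),(Picea_major,Yersinia_borealis))),Sinapis_maculatus)).
That clade contains 16 terminal taxa: Apis_giganteus, Avena_arenarius, Betula_robustus, Bombus_albus, Camponotus_borealis, Helarctos_rubra, Hordeum_niger, Melursus_rubra, Picea_major, Puma_maculatus, Rattus_niger, Sinapis_maculatus, Streptococcus_gracilis, Turdus_albus, Yersinia_borealis, Zea_tricolor.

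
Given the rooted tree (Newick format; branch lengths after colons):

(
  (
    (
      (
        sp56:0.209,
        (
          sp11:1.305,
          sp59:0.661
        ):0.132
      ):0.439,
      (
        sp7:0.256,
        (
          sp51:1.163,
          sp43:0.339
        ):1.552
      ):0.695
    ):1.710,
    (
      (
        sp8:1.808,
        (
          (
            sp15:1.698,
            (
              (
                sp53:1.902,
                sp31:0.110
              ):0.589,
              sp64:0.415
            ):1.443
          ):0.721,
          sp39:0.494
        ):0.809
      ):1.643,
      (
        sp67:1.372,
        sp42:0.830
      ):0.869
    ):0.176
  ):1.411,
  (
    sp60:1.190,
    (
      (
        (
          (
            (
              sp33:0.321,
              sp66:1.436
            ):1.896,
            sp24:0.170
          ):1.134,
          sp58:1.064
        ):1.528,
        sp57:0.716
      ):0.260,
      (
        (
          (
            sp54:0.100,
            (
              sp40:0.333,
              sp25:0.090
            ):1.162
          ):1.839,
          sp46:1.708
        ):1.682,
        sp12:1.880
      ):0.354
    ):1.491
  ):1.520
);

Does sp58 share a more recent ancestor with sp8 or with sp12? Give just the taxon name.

sp12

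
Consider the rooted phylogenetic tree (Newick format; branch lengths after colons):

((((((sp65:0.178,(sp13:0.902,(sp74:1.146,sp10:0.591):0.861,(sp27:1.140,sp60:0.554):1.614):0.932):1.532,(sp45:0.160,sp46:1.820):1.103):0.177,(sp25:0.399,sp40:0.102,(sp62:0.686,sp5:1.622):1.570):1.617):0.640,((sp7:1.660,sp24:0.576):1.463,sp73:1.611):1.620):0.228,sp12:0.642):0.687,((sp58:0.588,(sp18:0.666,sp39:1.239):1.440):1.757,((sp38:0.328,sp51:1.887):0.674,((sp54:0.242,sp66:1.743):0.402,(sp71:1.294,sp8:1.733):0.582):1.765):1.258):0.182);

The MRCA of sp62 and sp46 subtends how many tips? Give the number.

12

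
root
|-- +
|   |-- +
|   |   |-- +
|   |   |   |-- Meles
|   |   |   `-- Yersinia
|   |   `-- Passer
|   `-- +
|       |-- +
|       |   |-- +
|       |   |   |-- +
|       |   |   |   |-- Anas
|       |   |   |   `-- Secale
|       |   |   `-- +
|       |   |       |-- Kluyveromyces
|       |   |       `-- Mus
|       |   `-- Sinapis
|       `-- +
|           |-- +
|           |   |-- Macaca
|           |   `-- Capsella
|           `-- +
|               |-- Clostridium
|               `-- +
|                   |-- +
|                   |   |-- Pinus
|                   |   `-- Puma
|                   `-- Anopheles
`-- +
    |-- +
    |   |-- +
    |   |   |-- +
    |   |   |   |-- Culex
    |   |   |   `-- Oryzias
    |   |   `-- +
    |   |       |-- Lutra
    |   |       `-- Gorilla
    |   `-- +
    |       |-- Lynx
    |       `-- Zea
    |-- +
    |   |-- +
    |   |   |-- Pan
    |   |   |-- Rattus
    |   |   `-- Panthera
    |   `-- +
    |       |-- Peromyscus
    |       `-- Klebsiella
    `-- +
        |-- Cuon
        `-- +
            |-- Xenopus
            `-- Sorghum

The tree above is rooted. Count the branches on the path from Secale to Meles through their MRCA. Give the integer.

8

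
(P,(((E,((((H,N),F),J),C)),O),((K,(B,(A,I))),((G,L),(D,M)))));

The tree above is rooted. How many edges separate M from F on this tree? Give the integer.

10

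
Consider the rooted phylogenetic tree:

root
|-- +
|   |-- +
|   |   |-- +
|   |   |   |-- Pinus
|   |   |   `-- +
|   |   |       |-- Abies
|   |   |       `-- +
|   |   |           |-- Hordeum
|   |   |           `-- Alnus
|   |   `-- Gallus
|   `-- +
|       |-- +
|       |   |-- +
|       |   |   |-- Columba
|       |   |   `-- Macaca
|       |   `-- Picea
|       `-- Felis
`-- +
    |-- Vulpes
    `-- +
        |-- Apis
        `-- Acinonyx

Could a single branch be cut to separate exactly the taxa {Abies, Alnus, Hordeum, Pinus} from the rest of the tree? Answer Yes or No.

The most recent common ancestor of these taxa subtends (Pinus,(Abies,(Hordeum,Alnus))).
That clade has exactly 4 tips — every listed taxon and nothing else — so the group is monophyletic.

Yes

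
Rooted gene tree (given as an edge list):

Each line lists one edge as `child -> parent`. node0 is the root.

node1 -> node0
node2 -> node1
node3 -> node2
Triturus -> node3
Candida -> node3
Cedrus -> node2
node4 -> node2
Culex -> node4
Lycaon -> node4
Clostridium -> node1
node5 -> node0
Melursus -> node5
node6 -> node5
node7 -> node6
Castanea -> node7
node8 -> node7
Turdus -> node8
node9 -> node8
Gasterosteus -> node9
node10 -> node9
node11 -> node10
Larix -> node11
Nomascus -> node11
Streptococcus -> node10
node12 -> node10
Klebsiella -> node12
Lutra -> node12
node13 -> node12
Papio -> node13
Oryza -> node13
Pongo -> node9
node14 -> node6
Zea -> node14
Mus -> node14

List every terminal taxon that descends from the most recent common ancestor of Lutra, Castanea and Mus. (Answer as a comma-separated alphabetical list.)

Castanea, Gasterosteus, Klebsiella, Larix, Lutra, Mus, Nomascus, Oryza, Papio, Pongo, Streptococcus, Turdus, Zea

Tracing Lutra: it sits inside (Klebsiella,Lutra,(Papio,Oryza)).
Tracing Castanea: it sits inside (Castanea,(Turdus,(Gasterosteus,((Larix,Nomascus),Streptococcus,(Klebsiella,Lutra,(Papio,Oryza))),Pongo))).
Tracing Mus: it sits inside (Zea,Mus).
The smallest clade enclosing all 3 is ((Castanea,(Turdus,(Gasterosteus,((Larix,Nomascus),Streptococcus,(Klebsiella,Lutra,(Papio,Oryza))),Pongo))),(Zea,Mus)); the answer is its 13 terminal taxa in alphabetical order.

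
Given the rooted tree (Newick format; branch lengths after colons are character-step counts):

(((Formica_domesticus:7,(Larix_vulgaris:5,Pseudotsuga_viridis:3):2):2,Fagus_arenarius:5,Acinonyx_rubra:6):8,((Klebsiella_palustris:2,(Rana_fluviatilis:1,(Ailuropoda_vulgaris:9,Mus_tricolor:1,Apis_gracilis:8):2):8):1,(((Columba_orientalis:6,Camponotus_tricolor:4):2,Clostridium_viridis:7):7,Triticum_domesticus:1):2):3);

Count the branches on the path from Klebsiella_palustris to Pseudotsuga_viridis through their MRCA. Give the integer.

The MRCA of Klebsiella_palustris and Pseudotsuga_viridis is the root of the tree.
From Klebsiella_palustris up to that node: 3 branches. From Pseudotsuga_viridis up to the same node: 4 branches. Total: 3 + 4 = 7.

7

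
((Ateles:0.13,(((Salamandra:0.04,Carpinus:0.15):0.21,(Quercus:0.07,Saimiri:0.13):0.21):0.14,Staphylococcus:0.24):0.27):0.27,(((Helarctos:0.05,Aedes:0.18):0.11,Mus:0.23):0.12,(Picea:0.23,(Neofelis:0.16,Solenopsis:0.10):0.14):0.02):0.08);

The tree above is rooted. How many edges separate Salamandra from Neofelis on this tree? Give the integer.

The MRCA of Salamandra and Neofelis is the root of the tree.
From Salamandra up to that node: 5 branches. From Neofelis up to the same node: 4 branches. Total: 5 + 4 = 9.

9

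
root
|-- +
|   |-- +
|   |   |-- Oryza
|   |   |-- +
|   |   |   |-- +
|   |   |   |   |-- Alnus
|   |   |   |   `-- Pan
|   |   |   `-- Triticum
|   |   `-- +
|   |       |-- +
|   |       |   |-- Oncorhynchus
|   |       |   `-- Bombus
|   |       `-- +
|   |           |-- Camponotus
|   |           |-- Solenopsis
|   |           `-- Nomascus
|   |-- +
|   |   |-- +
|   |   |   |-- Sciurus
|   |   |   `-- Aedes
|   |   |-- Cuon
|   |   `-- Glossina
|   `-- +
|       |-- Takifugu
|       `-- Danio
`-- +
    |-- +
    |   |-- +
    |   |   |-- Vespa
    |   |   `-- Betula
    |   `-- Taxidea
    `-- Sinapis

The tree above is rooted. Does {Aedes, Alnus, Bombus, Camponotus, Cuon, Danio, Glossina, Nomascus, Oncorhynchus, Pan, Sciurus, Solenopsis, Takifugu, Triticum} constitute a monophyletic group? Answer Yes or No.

The MRCA of the listed taxa subtends ((Oryza,((Alnus,Pan),Triticum),((Oncorhynchus,Bombus),(Camponotus,Solenopsis,Nomascus))),((Sciurus,Aedes),Cuon,Glossina),(Takifugu,Danio)).
That clade also contains Oryza, which is not in the proposed group, so the group is not monophyletic.

No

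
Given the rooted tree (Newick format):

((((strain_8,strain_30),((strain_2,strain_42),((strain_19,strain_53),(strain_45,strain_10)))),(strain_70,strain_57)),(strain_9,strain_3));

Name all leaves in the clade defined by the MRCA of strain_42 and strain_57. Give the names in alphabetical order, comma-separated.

strain_10, strain_19, strain_2, strain_30, strain_42, strain_45, strain_53, strain_57, strain_70, strain_8

Tracing strain_42: it sits inside (strain_2,strain_42).
Tracing strain_57: it sits inside (strain_70,strain_57).
The smallest clade enclosing both is (((strain_8,strain_30),((strain_2,strain_42),((strain_19,strain_53),(strain_45,strain_10)))),(strain_70,strain_57)); the answer is its 10 terminal taxa in alphabetical order.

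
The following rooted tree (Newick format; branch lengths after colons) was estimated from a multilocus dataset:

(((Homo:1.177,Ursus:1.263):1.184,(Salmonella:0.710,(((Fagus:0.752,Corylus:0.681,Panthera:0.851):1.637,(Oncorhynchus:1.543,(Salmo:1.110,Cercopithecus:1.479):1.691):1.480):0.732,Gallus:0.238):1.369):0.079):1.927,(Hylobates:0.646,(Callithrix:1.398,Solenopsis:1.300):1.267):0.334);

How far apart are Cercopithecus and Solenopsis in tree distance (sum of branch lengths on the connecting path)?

11.658

The path runs Cercopithecus → … → MRCA → … → Solenopsis; the MRCA is the root of the tree.
Branch lengths along that path: 1.479 + 1.691 + 1.480 + 0.732 + 1.369 + 0.079 + 1.927 + 0.334 + 1.267 + 1.300 = 11.658.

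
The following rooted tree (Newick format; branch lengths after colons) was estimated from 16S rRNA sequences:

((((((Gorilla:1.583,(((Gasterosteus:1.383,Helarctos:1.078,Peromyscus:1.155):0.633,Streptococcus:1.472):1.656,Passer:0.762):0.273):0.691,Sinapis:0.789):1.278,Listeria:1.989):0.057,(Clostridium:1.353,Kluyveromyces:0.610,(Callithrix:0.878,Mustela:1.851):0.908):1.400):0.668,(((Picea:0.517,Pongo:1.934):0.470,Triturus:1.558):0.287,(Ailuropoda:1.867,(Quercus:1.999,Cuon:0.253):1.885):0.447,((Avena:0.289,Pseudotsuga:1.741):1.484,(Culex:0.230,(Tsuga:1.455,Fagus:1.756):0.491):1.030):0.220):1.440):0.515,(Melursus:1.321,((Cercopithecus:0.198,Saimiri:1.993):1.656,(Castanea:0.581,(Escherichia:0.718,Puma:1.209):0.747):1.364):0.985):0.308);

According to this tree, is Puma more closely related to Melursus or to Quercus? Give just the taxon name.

The MRCA of Puma and Melursus subtends (Melursus,((Cercopithecus,Saimiri),(Castanea,(Escherichia,Puma)))) (6 taxa).
The MRCA of Puma and Quercus is the root, subtending the entire tree (29 taxa).
The first is nested inside the second, so Puma shares a more recent common ancestor with Melursus.

Melursus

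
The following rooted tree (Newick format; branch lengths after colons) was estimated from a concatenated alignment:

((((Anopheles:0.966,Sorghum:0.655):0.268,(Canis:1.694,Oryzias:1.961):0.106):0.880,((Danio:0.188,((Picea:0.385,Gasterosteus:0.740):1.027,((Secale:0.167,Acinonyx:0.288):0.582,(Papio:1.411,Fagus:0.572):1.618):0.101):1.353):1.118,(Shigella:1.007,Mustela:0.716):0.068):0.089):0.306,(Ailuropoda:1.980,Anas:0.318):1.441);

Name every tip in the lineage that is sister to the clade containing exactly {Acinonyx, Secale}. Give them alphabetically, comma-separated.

The clade containing exactly {Acinonyx, Secale} attaches to the tree at the node subtending ((Secale,Acinonyx),(Papio,Fagus)).
The other lineage descending from that same node — the sister group — is (Papio,Fagus); its 2 tips in alphabetical order are the answer.

Fagus, Papio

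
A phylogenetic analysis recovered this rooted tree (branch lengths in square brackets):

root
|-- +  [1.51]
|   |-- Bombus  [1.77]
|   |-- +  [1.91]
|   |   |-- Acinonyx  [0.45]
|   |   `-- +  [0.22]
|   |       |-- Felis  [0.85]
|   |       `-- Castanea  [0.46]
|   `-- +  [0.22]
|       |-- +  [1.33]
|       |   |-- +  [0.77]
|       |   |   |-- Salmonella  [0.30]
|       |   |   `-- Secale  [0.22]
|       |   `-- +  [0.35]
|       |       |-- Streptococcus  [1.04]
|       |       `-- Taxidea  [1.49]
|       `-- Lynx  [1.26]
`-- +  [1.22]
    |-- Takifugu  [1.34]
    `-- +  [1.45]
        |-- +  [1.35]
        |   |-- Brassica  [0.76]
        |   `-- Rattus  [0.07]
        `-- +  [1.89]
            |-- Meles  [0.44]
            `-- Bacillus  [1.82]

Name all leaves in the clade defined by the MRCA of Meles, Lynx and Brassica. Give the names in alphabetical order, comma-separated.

Acinonyx, Bacillus, Bombus, Brassica, Castanea, Felis, Lynx, Meles, Rattus, Salmonella, Secale, Streptococcus, Takifugu, Taxidea

Tracing Meles: it sits inside (Meles,Bacillus).
Tracing Lynx: it sits inside (((Salmonella,Secale),(Streptococcus,Taxidea)),Lynx).
Tracing Brassica: it sits inside (Brassica,Rattus).
The smallest clade enclosing all 3 is the whole tree (their MRCA is the root), so the answer is all 14 tips in alphabetical order.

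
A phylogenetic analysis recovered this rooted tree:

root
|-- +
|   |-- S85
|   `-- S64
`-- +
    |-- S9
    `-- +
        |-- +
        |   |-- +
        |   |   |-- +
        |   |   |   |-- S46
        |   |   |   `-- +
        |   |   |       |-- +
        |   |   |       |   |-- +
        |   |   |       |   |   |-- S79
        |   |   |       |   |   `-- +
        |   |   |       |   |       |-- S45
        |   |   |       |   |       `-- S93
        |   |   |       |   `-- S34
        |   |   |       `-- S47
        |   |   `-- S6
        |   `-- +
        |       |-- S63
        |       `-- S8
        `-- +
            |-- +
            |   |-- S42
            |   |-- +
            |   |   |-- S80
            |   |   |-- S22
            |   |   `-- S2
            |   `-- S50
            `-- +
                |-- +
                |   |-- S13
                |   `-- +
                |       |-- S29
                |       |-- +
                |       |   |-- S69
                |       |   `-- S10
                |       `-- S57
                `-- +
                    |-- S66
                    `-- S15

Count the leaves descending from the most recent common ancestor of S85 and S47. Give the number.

The MRCA of S85 and S47 is the root, so the clade is the entire tree.
That clade contains 24 terminal taxa: S10, S13, S15, S2, S22, S29, S34, S42, S45, S46, S47, S50, S57, S6, S63, S64, S66, S69, S79, S8, S80, S85, S9, S93.

24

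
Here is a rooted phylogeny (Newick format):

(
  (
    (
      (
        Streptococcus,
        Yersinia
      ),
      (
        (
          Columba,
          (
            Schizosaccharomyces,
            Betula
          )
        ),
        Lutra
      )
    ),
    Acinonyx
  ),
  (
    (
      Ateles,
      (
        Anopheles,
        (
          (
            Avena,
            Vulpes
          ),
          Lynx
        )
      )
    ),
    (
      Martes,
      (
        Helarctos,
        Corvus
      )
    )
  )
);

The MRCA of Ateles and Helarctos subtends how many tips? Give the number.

The MRCA of Ateles and Helarctos is the node subtending ((Ateles,(Anopheles,((Avena,Vulpes),Lynx))),(Martes,(Helarctos,Corvus))).
That clade contains 8 terminal taxa: Anopheles, Ateles, Avena, Corvus, Helarctos, Lynx, Martes, Vulpes.

8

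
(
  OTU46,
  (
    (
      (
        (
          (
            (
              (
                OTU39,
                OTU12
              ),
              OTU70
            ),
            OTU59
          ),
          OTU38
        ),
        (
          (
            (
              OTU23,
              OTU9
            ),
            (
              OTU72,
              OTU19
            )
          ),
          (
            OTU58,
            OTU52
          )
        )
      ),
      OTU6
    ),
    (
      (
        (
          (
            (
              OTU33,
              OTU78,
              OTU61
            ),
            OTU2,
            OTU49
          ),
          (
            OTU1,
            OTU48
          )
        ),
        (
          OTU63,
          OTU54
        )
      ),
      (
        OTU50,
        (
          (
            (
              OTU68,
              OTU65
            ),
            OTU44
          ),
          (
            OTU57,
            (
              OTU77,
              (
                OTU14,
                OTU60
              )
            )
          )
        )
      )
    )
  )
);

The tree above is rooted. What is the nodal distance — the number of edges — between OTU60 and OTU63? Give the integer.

9

The MRCA of OTU60 and OTU63 is the node subtending (((((OTU33,OTU78,OTU61),OTU2,OTU49),(OTU1,OTU48)),(OTU63,OTU54)),(OTU50,(((OTU68,OTU65),OTU44),(OTU57,(OTU77,(OTU14,OTU60)))))).
From OTU60 up to that node: 6 branches. From OTU63 up to the same node: 3 branches. Total: 6 + 3 = 9.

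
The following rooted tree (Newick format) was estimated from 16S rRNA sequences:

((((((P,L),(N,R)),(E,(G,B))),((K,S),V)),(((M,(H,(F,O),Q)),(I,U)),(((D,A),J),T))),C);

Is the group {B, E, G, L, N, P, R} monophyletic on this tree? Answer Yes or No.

The most recent common ancestor of these taxa subtends (((P,L),(N,R)),(E,(G,B))).
That clade has exactly 7 tips — every listed taxon and nothing else — so the group is monophyletic.

Yes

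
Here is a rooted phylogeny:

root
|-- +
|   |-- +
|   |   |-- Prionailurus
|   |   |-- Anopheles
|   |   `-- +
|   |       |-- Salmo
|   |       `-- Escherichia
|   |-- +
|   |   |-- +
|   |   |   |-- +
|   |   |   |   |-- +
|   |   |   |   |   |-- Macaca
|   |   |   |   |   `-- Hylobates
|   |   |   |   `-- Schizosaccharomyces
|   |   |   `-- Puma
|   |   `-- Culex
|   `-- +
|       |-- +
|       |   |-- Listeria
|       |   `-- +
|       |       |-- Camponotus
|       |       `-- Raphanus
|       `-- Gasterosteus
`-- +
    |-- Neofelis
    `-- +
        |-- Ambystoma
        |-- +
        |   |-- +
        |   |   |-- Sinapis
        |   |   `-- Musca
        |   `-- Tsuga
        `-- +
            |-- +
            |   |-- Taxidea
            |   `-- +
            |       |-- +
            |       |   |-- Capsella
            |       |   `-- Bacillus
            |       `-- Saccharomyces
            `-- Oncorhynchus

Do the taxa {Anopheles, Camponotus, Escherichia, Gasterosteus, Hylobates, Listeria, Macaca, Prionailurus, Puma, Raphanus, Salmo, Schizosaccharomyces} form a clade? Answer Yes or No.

No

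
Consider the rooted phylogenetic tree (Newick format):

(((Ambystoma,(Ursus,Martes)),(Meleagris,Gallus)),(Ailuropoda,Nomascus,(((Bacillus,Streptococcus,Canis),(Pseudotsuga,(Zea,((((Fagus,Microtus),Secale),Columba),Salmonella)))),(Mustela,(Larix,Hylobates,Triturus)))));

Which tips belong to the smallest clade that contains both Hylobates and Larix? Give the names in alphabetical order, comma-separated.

Tracing Hylobates: it sits inside (Larix,Hylobates,Triturus).
Tracing Larix: it sits inside (Larix,Hylobates,Triturus).
The smallest clade enclosing both is (Larix,Hylobates,Triturus); the answer is its 3 terminal taxa in alphabetical order.

Hylobates, Larix, Triturus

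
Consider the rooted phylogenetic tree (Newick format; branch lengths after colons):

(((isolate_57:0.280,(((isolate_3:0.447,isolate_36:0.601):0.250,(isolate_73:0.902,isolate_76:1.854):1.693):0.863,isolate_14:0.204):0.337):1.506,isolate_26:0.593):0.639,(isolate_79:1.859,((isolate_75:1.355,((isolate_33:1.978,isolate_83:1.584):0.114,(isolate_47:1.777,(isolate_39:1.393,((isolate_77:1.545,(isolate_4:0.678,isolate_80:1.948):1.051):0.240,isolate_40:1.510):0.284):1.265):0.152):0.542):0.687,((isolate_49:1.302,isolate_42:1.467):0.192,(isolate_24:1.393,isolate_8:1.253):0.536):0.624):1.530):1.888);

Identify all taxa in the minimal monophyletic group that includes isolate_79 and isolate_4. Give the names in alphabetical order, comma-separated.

Tracing isolate_79: it sits inside (isolate_79,((isolate_75,((isolate_33,isolate_83),(isolate_47,(isolate_39,((isolate_77,(isolate_4,isolate_80)),isolate_40))))),((isolate_49,isolate_42),(isolate_24,isolate_8)))).
Tracing isolate_4: it sits inside (isolate_4,isolate_80).
The smallest clade enclosing both is (isolate_79,((isolate_75,((isolate_33,isolate_83),(isolate_47,(isolate_39,((isolate_77,(isolate_4,isolate_80)),isolate_40))))),((isolate_49,isolate_42),(isolate_24,isolate_8)))); the answer is its 14 terminal taxa in alphabetical order.

isolate_24, isolate_33, isolate_39, isolate_4, isolate_40, isolate_42, isolate_47, isolate_49, isolate_75, isolate_77, isolate_79, isolate_8, isolate_80, isolate_83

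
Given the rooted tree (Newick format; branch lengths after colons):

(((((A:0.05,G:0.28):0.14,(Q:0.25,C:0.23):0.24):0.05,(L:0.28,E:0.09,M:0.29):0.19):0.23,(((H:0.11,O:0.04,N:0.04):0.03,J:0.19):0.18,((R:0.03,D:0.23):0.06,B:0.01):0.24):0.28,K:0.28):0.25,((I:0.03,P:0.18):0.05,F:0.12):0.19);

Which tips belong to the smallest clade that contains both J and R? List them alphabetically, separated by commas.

B, D, H, J, N, O, R

Tracing J: it sits inside ((H,O,N),J).
Tracing R: it sits inside (R,D).
The smallest clade enclosing both is (((H,O,N),J),((R,D),B)); the answer is its 7 terminal taxa in alphabetical order.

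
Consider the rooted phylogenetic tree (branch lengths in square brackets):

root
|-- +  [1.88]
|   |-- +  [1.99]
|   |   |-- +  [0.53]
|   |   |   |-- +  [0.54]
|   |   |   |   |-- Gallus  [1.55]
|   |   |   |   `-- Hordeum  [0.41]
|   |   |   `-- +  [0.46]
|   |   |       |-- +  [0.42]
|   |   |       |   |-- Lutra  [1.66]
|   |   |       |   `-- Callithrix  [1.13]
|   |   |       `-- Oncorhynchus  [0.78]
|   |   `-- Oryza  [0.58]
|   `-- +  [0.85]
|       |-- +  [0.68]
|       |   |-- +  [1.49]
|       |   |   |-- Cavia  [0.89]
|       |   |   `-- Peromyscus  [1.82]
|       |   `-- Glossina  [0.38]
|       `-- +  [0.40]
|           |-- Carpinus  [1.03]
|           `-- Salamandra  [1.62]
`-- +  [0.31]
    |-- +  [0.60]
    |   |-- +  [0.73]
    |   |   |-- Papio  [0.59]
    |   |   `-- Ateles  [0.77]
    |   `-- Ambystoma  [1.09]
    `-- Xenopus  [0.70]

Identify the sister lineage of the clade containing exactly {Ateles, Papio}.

The clade containing exactly {Ateles, Papio} attaches to the tree at the node subtending ((Papio,Ateles),Ambystoma).
The other lineage descending from that same node — the sister group — is the single tip Ambystoma.

Ambystoma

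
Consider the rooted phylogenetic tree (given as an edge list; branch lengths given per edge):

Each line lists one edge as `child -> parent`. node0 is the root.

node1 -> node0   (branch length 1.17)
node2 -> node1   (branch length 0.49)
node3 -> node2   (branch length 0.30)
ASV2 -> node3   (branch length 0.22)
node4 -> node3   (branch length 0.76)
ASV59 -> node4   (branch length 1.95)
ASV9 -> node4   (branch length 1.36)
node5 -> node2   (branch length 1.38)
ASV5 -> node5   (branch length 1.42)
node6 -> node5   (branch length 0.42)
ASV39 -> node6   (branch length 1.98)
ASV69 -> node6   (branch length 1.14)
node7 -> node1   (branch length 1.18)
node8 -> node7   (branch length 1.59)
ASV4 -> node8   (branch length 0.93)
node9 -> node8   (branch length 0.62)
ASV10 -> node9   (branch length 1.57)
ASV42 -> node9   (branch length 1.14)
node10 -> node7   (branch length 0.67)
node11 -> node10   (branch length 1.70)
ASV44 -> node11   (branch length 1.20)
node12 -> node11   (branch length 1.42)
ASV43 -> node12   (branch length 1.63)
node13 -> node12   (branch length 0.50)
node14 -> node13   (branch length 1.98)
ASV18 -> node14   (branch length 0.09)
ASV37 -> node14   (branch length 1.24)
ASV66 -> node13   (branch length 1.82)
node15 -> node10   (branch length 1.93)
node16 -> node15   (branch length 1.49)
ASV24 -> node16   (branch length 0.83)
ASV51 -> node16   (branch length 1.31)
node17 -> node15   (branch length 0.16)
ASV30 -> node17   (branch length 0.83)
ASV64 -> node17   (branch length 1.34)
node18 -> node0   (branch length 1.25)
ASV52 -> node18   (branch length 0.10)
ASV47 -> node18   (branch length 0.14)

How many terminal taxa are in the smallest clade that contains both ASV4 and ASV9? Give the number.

18

The MRCA of ASV4 and ASV9 is the node subtending (((ASV2,(ASV59,ASV9)),(ASV5,(ASV39,ASV69))),((ASV4,(ASV10,ASV42)),((ASV44,(ASV43,((ASV18,ASV37),ASV66))),((ASV24,ASV51),(ASV30,ASV64))))).
That clade contains 18 terminal taxa: ASV10, ASV18, ASV2, ASV24, ASV30, ASV37, ASV39, ASV4, ASV42, ASV43, ASV44, ASV5, ASV51, ASV59, ASV64, ASV66, ASV69, ASV9.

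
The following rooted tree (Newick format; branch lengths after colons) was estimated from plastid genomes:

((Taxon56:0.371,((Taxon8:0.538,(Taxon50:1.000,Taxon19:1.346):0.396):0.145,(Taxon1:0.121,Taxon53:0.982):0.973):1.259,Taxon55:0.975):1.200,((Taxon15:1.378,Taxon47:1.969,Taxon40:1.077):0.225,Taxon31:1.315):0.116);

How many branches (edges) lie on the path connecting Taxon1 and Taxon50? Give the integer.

5

The MRCA of Taxon1 and Taxon50 is the node subtending ((Taxon8,(Taxon50,Taxon19)),(Taxon1,Taxon53)).
From Taxon1 up to that node: 2 branches. From Taxon50 up to the same node: 3 branches. Total: 2 + 3 = 5.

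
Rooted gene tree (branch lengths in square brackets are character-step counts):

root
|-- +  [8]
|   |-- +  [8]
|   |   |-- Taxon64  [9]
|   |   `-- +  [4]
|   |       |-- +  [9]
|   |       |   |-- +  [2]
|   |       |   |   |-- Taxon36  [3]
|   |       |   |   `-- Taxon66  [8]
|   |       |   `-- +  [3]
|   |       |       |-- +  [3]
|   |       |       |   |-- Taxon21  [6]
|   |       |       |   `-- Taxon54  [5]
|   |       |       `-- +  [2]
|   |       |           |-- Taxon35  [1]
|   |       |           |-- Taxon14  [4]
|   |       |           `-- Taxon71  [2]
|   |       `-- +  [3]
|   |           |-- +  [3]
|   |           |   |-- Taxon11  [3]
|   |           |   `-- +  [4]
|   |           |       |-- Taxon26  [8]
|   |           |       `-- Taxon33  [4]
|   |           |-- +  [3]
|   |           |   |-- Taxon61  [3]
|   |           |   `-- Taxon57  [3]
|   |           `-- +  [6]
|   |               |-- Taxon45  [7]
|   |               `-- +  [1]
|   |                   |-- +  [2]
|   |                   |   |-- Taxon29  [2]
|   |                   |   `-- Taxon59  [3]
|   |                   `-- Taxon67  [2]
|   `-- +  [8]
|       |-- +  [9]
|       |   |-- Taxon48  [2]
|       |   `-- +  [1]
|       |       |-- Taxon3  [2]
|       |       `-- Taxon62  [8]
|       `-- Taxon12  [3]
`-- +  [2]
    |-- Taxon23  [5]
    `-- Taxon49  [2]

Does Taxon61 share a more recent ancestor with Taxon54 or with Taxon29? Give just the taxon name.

Taxon29

The MRCA of Taxon61 and Taxon29 subtends ((Taxon11,(Taxon26,Taxon33)),(Taxon61,Taxon57),(Taxon45,((Taxon29,Taxon59),Taxon67))) (9 taxa).
The MRCA of Taxon61 and Taxon54 subtends (((Taxon36,Taxon66),((Taxon21,Taxon54),(Taxon35,Taxon14,Taxon71))),((Taxon11,(Taxon26,Taxon33)),(Taxon61,Taxon57),(Taxon45,((Taxon29,Taxon59),Taxon67)))) (16 taxa).
The first is nested inside the second, so Taxon61 shares a more recent common ancestor with Taxon29.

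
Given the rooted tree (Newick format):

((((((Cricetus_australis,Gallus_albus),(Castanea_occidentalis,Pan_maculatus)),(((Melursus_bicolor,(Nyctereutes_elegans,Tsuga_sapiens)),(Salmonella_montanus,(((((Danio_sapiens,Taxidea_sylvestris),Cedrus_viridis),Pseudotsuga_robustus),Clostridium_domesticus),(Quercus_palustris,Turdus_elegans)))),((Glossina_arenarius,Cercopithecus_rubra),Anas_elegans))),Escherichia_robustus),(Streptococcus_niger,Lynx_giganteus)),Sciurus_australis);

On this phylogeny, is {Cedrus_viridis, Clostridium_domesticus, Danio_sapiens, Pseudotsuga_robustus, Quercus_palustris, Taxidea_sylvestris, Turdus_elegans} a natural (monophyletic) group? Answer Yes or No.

Yes

The most recent common ancestor of these taxa subtends (((((Danio_sapiens,Taxidea_sylvestris),Cedrus_viridis),Pseudotsuga_robustus),Clostridium_domesticus),(Quercus_palustris,Turdus_elegans)).
That clade has exactly 7 tips — every listed taxon and nothing else — so the group is monophyletic.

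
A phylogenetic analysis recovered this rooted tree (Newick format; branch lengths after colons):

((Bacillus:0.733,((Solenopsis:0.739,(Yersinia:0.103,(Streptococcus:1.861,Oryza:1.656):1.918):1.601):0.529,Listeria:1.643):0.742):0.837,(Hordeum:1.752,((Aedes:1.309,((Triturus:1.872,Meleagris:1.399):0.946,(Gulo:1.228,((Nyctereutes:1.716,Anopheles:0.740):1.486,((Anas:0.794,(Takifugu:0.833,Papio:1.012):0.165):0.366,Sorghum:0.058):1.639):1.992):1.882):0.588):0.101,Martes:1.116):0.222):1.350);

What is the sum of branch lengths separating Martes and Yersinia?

The path runs Martes → … → MRCA → … → Yersinia; the MRCA is the root of the tree.
Branch lengths along that path: 1.116 + 0.222 + 1.350 + 0.837 + 0.742 + 0.529 + 1.601 + 0.103 = 6.500.

6.500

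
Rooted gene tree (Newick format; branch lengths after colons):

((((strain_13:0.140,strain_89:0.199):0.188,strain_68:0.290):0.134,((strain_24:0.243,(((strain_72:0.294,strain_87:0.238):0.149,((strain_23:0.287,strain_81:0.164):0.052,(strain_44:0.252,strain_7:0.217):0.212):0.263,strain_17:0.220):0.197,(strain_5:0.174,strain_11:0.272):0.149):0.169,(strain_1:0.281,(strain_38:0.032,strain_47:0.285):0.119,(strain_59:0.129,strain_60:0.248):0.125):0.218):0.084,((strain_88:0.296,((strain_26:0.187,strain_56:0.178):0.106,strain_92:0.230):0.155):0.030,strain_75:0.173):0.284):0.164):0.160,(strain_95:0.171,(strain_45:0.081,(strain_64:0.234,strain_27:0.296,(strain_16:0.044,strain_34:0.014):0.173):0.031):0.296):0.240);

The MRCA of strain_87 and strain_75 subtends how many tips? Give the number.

The MRCA of strain_87 and strain_75 is the node subtending ((strain_24,(((strain_72,strain_87),((strain_23,strain_81),(strain_44,strain_7)),strain_17),(strain_5,strain_11)),(strain_1,(strain_38,strain_47),(strain_59,strain_60))),((strain_88,((strain_26,strain_56),strain_92)),strain_75)).
That clade contains 20 terminal taxa: strain_1, strain_11, strain_17, strain_23, strain_24, strain_26, strain_38, strain_44, strain_47, strain_5, strain_56, strain_59, strain_60, strain_7, strain_72, strain_75, strain_81, strain_87, strain_88, strain_92.

20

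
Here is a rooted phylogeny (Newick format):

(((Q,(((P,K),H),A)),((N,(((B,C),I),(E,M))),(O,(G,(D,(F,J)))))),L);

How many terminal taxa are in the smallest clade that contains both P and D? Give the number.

16

The MRCA of P and D is the node subtending ((Q,(((P,K),H),A)),((N,(((B,C),I),(E,M))),(O,(G,(D,(F,J)))))).
That clade contains 16 terminal taxa: A, B, C, D, E, F, G, H, I, J, K, M, N, O, P, Q.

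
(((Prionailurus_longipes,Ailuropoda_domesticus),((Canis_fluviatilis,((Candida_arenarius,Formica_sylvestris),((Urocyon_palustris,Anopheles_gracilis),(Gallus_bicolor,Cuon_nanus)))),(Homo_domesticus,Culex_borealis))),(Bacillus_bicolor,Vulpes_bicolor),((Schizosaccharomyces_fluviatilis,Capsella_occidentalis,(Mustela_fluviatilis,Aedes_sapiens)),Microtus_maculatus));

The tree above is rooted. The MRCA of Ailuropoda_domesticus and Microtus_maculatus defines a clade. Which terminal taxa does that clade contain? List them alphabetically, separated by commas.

Aedes_sapiens, Ailuropoda_domesticus, Anopheles_gracilis, Bacillus_bicolor, Candida_arenarius, Canis_fluviatilis, Capsella_occidentalis, Culex_borealis, Cuon_nanus, Formica_sylvestris, Gallus_bicolor, Homo_domesticus, Microtus_maculatus, Mustela_fluviatilis, Prionailurus_longipes, Schizosaccharomyces_fluviatilis, Urocyon_palustris, Vulpes_bicolor

Tracing Ailuropoda_domesticus: it sits inside (Prionailurus_longipes,Ailuropoda_domesticus).
Tracing Microtus_maculatus: it sits inside ((Schizosaccharomyces_fluviatilis,Capsella_occidentalis,(Mustela_fluviatilis,Aedes_sapiens)),Microtus_maculatus).
The smallest clade enclosing both is the whole tree (their MRCA is the root), so the answer is all 18 tips in alphabetical order.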